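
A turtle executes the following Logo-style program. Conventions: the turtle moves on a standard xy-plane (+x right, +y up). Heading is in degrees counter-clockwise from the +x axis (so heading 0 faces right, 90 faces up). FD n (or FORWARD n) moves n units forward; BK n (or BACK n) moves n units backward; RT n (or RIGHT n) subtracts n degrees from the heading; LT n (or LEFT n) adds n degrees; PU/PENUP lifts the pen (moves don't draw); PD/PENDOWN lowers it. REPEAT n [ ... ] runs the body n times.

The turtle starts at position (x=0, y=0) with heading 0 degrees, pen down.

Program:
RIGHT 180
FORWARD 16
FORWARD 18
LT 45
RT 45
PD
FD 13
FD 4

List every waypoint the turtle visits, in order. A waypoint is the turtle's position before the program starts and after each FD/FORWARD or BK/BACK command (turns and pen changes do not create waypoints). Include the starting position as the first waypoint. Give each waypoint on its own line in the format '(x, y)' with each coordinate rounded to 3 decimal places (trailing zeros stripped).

Executing turtle program step by step:
Start: pos=(0,0), heading=0, pen down
RT 180: heading 0 -> 180
FD 16: (0,0) -> (-16,0) [heading=180, draw]
FD 18: (-16,0) -> (-34,0) [heading=180, draw]
LT 45: heading 180 -> 225
RT 45: heading 225 -> 180
PD: pen down
FD 13: (-34,0) -> (-47,0) [heading=180, draw]
FD 4: (-47,0) -> (-51,0) [heading=180, draw]
Final: pos=(-51,0), heading=180, 4 segment(s) drawn
Waypoints (5 total):
(0, 0)
(-16, 0)
(-34, 0)
(-47, 0)
(-51, 0)

Answer: (0, 0)
(-16, 0)
(-34, 0)
(-47, 0)
(-51, 0)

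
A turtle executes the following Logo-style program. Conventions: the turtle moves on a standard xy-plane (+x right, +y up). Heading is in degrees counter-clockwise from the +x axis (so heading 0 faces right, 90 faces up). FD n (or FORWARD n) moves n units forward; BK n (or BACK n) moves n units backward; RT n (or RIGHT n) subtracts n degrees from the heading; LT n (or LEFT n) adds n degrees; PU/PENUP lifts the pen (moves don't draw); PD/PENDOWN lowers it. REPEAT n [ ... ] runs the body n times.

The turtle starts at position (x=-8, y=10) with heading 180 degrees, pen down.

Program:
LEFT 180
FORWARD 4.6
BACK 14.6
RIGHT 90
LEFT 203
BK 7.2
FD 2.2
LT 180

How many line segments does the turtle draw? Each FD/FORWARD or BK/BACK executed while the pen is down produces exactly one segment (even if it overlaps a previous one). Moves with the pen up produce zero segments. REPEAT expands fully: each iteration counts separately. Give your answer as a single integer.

Answer: 4

Derivation:
Executing turtle program step by step:
Start: pos=(-8,10), heading=180, pen down
LT 180: heading 180 -> 0
FD 4.6: (-8,10) -> (-3.4,10) [heading=0, draw]
BK 14.6: (-3.4,10) -> (-18,10) [heading=0, draw]
RT 90: heading 0 -> 270
LT 203: heading 270 -> 113
BK 7.2: (-18,10) -> (-15.187,3.372) [heading=113, draw]
FD 2.2: (-15.187,3.372) -> (-16.046,5.397) [heading=113, draw]
LT 180: heading 113 -> 293
Final: pos=(-16.046,5.397), heading=293, 4 segment(s) drawn
Segments drawn: 4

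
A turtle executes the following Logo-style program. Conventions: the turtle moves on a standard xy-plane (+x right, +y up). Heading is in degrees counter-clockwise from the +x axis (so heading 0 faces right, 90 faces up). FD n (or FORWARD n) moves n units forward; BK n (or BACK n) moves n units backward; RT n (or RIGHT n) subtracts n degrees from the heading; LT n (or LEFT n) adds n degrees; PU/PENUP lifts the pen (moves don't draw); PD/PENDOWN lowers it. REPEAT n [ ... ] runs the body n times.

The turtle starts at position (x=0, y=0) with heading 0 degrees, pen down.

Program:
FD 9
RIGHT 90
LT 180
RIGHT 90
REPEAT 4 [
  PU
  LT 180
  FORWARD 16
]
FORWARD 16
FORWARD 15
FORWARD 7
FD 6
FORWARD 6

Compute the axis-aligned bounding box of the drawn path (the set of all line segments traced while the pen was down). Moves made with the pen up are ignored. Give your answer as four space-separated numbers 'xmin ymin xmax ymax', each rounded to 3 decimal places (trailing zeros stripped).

Executing turtle program step by step:
Start: pos=(0,0), heading=0, pen down
FD 9: (0,0) -> (9,0) [heading=0, draw]
RT 90: heading 0 -> 270
LT 180: heading 270 -> 90
RT 90: heading 90 -> 0
REPEAT 4 [
  -- iteration 1/4 --
  PU: pen up
  LT 180: heading 0 -> 180
  FD 16: (9,0) -> (-7,0) [heading=180, move]
  -- iteration 2/4 --
  PU: pen up
  LT 180: heading 180 -> 0
  FD 16: (-7,0) -> (9,0) [heading=0, move]
  -- iteration 3/4 --
  PU: pen up
  LT 180: heading 0 -> 180
  FD 16: (9,0) -> (-7,0) [heading=180, move]
  -- iteration 4/4 --
  PU: pen up
  LT 180: heading 180 -> 0
  FD 16: (-7,0) -> (9,0) [heading=0, move]
]
FD 16: (9,0) -> (25,0) [heading=0, move]
FD 15: (25,0) -> (40,0) [heading=0, move]
FD 7: (40,0) -> (47,0) [heading=0, move]
FD 6: (47,0) -> (53,0) [heading=0, move]
FD 6: (53,0) -> (59,0) [heading=0, move]
Final: pos=(59,0), heading=0, 1 segment(s) drawn

Segment endpoints: x in {0, 9}, y in {0}
xmin=0, ymin=0, xmax=9, ymax=0

Answer: 0 0 9 0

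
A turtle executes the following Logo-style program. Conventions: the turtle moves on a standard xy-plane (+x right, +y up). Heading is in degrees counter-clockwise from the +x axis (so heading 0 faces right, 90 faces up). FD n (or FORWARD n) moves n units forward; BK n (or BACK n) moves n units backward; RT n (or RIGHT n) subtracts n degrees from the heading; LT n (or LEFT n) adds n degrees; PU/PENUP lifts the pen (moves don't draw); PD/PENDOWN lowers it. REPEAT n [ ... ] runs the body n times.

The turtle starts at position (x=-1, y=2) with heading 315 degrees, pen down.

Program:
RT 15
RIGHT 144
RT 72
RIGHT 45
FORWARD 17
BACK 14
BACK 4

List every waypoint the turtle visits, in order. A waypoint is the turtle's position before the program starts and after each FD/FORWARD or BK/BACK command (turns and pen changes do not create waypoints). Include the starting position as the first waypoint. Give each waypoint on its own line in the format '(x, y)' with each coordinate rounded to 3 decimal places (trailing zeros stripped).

Executing turtle program step by step:
Start: pos=(-1,2), heading=315, pen down
RT 15: heading 315 -> 300
RT 144: heading 300 -> 156
RT 72: heading 156 -> 84
RT 45: heading 84 -> 39
FD 17: (-1,2) -> (12.211,12.698) [heading=39, draw]
BK 14: (12.211,12.698) -> (1.331,3.888) [heading=39, draw]
BK 4: (1.331,3.888) -> (-1.777,1.371) [heading=39, draw]
Final: pos=(-1.777,1.371), heading=39, 3 segment(s) drawn
Waypoints (4 total):
(-1, 2)
(12.211, 12.698)
(1.331, 3.888)
(-1.777, 1.371)

Answer: (-1, 2)
(12.211, 12.698)
(1.331, 3.888)
(-1.777, 1.371)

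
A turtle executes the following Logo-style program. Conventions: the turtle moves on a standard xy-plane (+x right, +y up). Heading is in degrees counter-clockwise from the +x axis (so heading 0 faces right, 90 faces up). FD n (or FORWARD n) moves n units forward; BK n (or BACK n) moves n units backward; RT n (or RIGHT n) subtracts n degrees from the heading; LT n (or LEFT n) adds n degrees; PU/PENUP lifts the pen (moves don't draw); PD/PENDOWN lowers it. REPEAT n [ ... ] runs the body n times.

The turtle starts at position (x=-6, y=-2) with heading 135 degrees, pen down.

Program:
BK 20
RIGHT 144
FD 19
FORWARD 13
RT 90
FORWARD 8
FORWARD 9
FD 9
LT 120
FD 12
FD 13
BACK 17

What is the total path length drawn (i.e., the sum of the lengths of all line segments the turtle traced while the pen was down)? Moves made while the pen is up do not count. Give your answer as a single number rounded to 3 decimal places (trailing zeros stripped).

Executing turtle program step by step:
Start: pos=(-6,-2), heading=135, pen down
BK 20: (-6,-2) -> (8.142,-16.142) [heading=135, draw]
RT 144: heading 135 -> 351
FD 19: (8.142,-16.142) -> (26.908,-19.114) [heading=351, draw]
FD 13: (26.908,-19.114) -> (39.748,-21.148) [heading=351, draw]
RT 90: heading 351 -> 261
FD 8: (39.748,-21.148) -> (38.497,-29.05) [heading=261, draw]
FD 9: (38.497,-29.05) -> (37.089,-37.939) [heading=261, draw]
FD 9: (37.089,-37.939) -> (35.681,-46.828) [heading=261, draw]
LT 120: heading 261 -> 21
FD 12: (35.681,-46.828) -> (46.884,-42.528) [heading=21, draw]
FD 13: (46.884,-42.528) -> (59.02,-37.869) [heading=21, draw]
BK 17: (59.02,-37.869) -> (43.15,-43.961) [heading=21, draw]
Final: pos=(43.15,-43.961), heading=21, 9 segment(s) drawn

Segment lengths:
  seg 1: (-6,-2) -> (8.142,-16.142), length = 20
  seg 2: (8.142,-16.142) -> (26.908,-19.114), length = 19
  seg 3: (26.908,-19.114) -> (39.748,-21.148), length = 13
  seg 4: (39.748,-21.148) -> (38.497,-29.05), length = 8
  seg 5: (38.497,-29.05) -> (37.089,-37.939), length = 9
  seg 6: (37.089,-37.939) -> (35.681,-46.828), length = 9
  seg 7: (35.681,-46.828) -> (46.884,-42.528), length = 12
  seg 8: (46.884,-42.528) -> (59.02,-37.869), length = 13
  seg 9: (59.02,-37.869) -> (43.15,-43.961), length = 17
Total = 120

Answer: 120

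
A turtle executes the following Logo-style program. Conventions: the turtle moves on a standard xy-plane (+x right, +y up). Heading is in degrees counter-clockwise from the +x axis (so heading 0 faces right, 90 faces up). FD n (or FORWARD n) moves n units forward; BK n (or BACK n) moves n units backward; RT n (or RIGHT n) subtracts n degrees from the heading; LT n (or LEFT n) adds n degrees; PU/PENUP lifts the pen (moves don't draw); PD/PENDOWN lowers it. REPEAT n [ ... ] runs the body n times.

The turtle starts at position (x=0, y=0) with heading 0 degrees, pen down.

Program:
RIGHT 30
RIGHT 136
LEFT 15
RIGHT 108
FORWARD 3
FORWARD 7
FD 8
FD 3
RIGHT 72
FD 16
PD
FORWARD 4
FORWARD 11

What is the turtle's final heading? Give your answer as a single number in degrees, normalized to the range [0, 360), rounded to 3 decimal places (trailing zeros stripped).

Executing turtle program step by step:
Start: pos=(0,0), heading=0, pen down
RT 30: heading 0 -> 330
RT 136: heading 330 -> 194
LT 15: heading 194 -> 209
RT 108: heading 209 -> 101
FD 3: (0,0) -> (-0.572,2.945) [heading=101, draw]
FD 7: (-0.572,2.945) -> (-1.908,9.816) [heading=101, draw]
FD 8: (-1.908,9.816) -> (-3.435,17.669) [heading=101, draw]
FD 3: (-3.435,17.669) -> (-4.007,20.614) [heading=101, draw]
RT 72: heading 101 -> 29
FD 16: (-4.007,20.614) -> (9.987,28.371) [heading=29, draw]
PD: pen down
FD 4: (9.987,28.371) -> (13.485,30.31) [heading=29, draw]
FD 11: (13.485,30.31) -> (23.106,35.643) [heading=29, draw]
Final: pos=(23.106,35.643), heading=29, 7 segment(s) drawn

Answer: 29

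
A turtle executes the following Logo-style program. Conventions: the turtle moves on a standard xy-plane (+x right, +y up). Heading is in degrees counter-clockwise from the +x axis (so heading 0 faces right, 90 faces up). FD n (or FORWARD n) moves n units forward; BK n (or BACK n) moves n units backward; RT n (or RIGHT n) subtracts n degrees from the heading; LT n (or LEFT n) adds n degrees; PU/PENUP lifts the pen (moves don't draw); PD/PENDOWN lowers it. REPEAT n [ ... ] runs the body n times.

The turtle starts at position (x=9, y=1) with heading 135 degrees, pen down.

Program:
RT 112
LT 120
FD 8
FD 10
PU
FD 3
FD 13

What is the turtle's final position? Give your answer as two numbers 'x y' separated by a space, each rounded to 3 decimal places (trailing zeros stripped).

Answer: -18.154 21.462

Derivation:
Executing turtle program step by step:
Start: pos=(9,1), heading=135, pen down
RT 112: heading 135 -> 23
LT 120: heading 23 -> 143
FD 8: (9,1) -> (2.611,5.815) [heading=143, draw]
FD 10: (2.611,5.815) -> (-5.375,11.833) [heading=143, draw]
PU: pen up
FD 3: (-5.375,11.833) -> (-7.771,13.638) [heading=143, move]
FD 13: (-7.771,13.638) -> (-18.154,21.462) [heading=143, move]
Final: pos=(-18.154,21.462), heading=143, 2 segment(s) drawn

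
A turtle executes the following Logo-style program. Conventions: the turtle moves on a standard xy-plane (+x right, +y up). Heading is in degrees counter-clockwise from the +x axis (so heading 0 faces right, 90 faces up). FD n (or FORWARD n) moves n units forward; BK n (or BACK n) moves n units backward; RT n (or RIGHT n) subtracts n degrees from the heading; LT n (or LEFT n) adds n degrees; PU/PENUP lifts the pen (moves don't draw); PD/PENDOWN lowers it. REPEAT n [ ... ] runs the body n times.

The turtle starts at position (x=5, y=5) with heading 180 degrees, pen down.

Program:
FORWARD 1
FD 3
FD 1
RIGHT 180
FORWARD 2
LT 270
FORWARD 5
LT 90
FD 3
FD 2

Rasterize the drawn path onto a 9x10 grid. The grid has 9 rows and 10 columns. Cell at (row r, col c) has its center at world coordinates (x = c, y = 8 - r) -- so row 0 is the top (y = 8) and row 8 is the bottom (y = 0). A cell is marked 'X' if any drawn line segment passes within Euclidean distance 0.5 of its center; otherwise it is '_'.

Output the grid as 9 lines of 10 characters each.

Answer: __________
__________
__________
XXXXXX____
__X_______
__X_______
__X_______
__X_______
__XXXXXX__

Derivation:
Segment 0: (5,5) -> (4,5)
Segment 1: (4,5) -> (1,5)
Segment 2: (1,5) -> (0,5)
Segment 3: (0,5) -> (2,5)
Segment 4: (2,5) -> (2,0)
Segment 5: (2,0) -> (5,-0)
Segment 6: (5,-0) -> (7,-0)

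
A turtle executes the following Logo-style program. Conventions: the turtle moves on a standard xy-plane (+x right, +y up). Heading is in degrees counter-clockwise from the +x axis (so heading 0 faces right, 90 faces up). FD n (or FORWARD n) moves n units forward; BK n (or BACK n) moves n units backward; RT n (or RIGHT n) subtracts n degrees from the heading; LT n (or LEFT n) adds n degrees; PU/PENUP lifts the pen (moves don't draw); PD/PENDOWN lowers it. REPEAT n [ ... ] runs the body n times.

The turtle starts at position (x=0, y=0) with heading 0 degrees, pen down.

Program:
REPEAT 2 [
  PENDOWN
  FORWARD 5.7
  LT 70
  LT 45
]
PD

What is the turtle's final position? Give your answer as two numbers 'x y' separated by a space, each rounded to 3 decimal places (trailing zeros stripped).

Executing turtle program step by step:
Start: pos=(0,0), heading=0, pen down
REPEAT 2 [
  -- iteration 1/2 --
  PD: pen down
  FD 5.7: (0,0) -> (5.7,0) [heading=0, draw]
  LT 70: heading 0 -> 70
  LT 45: heading 70 -> 115
  -- iteration 2/2 --
  PD: pen down
  FD 5.7: (5.7,0) -> (3.291,5.166) [heading=115, draw]
  LT 70: heading 115 -> 185
  LT 45: heading 185 -> 230
]
PD: pen down
Final: pos=(3.291,5.166), heading=230, 2 segment(s) drawn

Answer: 3.291 5.166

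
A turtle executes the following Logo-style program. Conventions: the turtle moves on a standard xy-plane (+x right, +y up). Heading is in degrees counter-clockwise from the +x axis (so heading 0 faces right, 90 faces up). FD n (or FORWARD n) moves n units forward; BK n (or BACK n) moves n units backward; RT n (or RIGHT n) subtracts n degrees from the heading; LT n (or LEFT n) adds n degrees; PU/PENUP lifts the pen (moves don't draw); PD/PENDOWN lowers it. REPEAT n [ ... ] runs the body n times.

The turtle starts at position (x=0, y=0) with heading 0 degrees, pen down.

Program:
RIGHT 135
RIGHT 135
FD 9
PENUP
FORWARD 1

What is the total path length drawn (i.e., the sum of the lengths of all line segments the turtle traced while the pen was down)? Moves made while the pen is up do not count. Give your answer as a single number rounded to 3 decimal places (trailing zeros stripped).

Executing turtle program step by step:
Start: pos=(0,0), heading=0, pen down
RT 135: heading 0 -> 225
RT 135: heading 225 -> 90
FD 9: (0,0) -> (0,9) [heading=90, draw]
PU: pen up
FD 1: (0,9) -> (0,10) [heading=90, move]
Final: pos=(0,10), heading=90, 1 segment(s) drawn

Segment lengths:
  seg 1: (0,0) -> (0,9), length = 9
Total = 9

Answer: 9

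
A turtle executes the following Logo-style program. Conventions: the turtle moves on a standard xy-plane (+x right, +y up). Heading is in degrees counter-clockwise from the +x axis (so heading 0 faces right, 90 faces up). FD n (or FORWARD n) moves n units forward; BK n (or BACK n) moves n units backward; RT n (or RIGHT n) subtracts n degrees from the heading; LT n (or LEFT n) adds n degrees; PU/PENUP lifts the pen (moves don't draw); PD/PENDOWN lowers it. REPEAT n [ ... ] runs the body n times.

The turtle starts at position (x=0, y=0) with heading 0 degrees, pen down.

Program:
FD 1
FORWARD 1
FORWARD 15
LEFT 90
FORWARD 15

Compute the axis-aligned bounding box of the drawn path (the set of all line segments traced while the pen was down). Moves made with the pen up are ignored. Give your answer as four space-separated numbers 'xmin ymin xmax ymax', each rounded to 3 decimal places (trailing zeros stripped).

Executing turtle program step by step:
Start: pos=(0,0), heading=0, pen down
FD 1: (0,0) -> (1,0) [heading=0, draw]
FD 1: (1,0) -> (2,0) [heading=0, draw]
FD 15: (2,0) -> (17,0) [heading=0, draw]
LT 90: heading 0 -> 90
FD 15: (17,0) -> (17,15) [heading=90, draw]
Final: pos=(17,15), heading=90, 4 segment(s) drawn

Segment endpoints: x in {0, 1, 2, 17}, y in {0, 15}
xmin=0, ymin=0, xmax=17, ymax=15

Answer: 0 0 17 15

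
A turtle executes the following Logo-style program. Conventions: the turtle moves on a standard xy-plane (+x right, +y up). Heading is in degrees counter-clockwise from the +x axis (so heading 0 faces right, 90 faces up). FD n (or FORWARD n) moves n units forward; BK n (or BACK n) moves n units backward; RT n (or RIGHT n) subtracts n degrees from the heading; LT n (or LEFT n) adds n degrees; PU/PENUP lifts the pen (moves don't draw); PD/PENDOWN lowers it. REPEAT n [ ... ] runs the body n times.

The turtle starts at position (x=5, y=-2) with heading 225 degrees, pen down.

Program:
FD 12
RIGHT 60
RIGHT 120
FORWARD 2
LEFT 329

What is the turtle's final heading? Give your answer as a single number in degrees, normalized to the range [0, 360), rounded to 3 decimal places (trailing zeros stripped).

Answer: 14

Derivation:
Executing turtle program step by step:
Start: pos=(5,-2), heading=225, pen down
FD 12: (5,-2) -> (-3.485,-10.485) [heading=225, draw]
RT 60: heading 225 -> 165
RT 120: heading 165 -> 45
FD 2: (-3.485,-10.485) -> (-2.071,-9.071) [heading=45, draw]
LT 329: heading 45 -> 14
Final: pos=(-2.071,-9.071), heading=14, 2 segment(s) drawn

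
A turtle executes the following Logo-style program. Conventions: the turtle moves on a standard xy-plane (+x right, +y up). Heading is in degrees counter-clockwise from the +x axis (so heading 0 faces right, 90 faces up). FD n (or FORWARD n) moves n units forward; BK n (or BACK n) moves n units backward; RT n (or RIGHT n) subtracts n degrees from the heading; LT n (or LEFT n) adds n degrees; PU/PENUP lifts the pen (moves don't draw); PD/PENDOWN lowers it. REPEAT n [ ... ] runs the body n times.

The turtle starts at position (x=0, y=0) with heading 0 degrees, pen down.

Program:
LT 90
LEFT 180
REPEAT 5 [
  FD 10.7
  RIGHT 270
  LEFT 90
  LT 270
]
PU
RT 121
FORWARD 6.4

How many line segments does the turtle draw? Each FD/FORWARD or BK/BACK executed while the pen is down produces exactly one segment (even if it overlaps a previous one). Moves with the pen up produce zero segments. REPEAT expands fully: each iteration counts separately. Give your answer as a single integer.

Executing turtle program step by step:
Start: pos=(0,0), heading=0, pen down
LT 90: heading 0 -> 90
LT 180: heading 90 -> 270
REPEAT 5 [
  -- iteration 1/5 --
  FD 10.7: (0,0) -> (0,-10.7) [heading=270, draw]
  RT 270: heading 270 -> 0
  LT 90: heading 0 -> 90
  LT 270: heading 90 -> 0
  -- iteration 2/5 --
  FD 10.7: (0,-10.7) -> (10.7,-10.7) [heading=0, draw]
  RT 270: heading 0 -> 90
  LT 90: heading 90 -> 180
  LT 270: heading 180 -> 90
  -- iteration 3/5 --
  FD 10.7: (10.7,-10.7) -> (10.7,0) [heading=90, draw]
  RT 270: heading 90 -> 180
  LT 90: heading 180 -> 270
  LT 270: heading 270 -> 180
  -- iteration 4/5 --
  FD 10.7: (10.7,0) -> (0,0) [heading=180, draw]
  RT 270: heading 180 -> 270
  LT 90: heading 270 -> 0
  LT 270: heading 0 -> 270
  -- iteration 5/5 --
  FD 10.7: (0,0) -> (0,-10.7) [heading=270, draw]
  RT 270: heading 270 -> 0
  LT 90: heading 0 -> 90
  LT 270: heading 90 -> 0
]
PU: pen up
RT 121: heading 0 -> 239
FD 6.4: (0,-10.7) -> (-3.296,-16.186) [heading=239, move]
Final: pos=(-3.296,-16.186), heading=239, 5 segment(s) drawn
Segments drawn: 5

Answer: 5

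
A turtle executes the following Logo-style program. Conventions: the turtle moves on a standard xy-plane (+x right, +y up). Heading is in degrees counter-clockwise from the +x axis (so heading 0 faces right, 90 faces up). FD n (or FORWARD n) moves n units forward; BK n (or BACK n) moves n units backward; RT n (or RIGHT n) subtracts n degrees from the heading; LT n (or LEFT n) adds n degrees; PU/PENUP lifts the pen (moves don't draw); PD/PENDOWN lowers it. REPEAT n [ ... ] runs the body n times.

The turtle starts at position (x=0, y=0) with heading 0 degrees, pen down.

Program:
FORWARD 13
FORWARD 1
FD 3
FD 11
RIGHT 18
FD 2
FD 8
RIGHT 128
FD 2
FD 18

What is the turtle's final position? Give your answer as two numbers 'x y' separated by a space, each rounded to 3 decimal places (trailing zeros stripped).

Executing turtle program step by step:
Start: pos=(0,0), heading=0, pen down
FD 13: (0,0) -> (13,0) [heading=0, draw]
FD 1: (13,0) -> (14,0) [heading=0, draw]
FD 3: (14,0) -> (17,0) [heading=0, draw]
FD 11: (17,0) -> (28,0) [heading=0, draw]
RT 18: heading 0 -> 342
FD 2: (28,0) -> (29.902,-0.618) [heading=342, draw]
FD 8: (29.902,-0.618) -> (37.511,-3.09) [heading=342, draw]
RT 128: heading 342 -> 214
FD 2: (37.511,-3.09) -> (35.852,-4.209) [heading=214, draw]
FD 18: (35.852,-4.209) -> (20.93,-14.274) [heading=214, draw]
Final: pos=(20.93,-14.274), heading=214, 8 segment(s) drawn

Answer: 20.93 -14.274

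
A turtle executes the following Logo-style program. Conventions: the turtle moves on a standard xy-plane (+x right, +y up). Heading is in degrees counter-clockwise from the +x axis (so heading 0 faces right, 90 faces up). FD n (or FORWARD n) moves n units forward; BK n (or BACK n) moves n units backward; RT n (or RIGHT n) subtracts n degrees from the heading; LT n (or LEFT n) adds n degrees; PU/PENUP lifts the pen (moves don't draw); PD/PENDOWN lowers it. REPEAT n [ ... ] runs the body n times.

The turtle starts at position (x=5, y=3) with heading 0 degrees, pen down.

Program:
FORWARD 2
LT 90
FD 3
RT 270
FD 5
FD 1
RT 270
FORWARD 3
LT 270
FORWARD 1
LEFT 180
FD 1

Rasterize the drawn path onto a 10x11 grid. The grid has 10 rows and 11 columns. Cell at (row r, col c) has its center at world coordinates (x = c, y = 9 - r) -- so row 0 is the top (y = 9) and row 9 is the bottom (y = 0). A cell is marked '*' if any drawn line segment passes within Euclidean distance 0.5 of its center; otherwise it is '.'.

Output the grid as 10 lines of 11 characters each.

Answer: ...........
...........
...........
.*******...
.*.....*...
.*.....*...
**...***...
...........
...........
...........

Derivation:
Segment 0: (5,3) -> (7,3)
Segment 1: (7,3) -> (7,6)
Segment 2: (7,6) -> (2,6)
Segment 3: (2,6) -> (1,6)
Segment 4: (1,6) -> (1,3)
Segment 5: (1,3) -> (0,3)
Segment 6: (0,3) -> (1,3)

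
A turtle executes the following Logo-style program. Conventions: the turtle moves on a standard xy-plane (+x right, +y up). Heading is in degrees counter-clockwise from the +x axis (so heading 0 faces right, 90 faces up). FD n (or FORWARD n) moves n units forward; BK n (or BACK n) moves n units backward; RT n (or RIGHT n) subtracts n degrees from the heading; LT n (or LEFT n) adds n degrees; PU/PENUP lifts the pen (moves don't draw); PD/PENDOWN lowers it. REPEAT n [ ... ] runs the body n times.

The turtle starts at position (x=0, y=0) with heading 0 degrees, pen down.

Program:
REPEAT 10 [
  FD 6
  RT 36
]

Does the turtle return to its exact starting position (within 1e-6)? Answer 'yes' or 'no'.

Answer: yes

Derivation:
Executing turtle program step by step:
Start: pos=(0,0), heading=0, pen down
REPEAT 10 [
  -- iteration 1/10 --
  FD 6: (0,0) -> (6,0) [heading=0, draw]
  RT 36: heading 0 -> 324
  -- iteration 2/10 --
  FD 6: (6,0) -> (10.854,-3.527) [heading=324, draw]
  RT 36: heading 324 -> 288
  -- iteration 3/10 --
  FD 6: (10.854,-3.527) -> (12.708,-9.233) [heading=288, draw]
  RT 36: heading 288 -> 252
  -- iteration 4/10 --
  FD 6: (12.708,-9.233) -> (10.854,-14.939) [heading=252, draw]
  RT 36: heading 252 -> 216
  -- iteration 5/10 --
  FD 6: (10.854,-14.939) -> (6,-18.466) [heading=216, draw]
  RT 36: heading 216 -> 180
  -- iteration 6/10 --
  FD 6: (6,-18.466) -> (0,-18.466) [heading=180, draw]
  RT 36: heading 180 -> 144
  -- iteration 7/10 --
  FD 6: (0,-18.466) -> (-4.854,-14.939) [heading=144, draw]
  RT 36: heading 144 -> 108
  -- iteration 8/10 --
  FD 6: (-4.854,-14.939) -> (-6.708,-9.233) [heading=108, draw]
  RT 36: heading 108 -> 72
  -- iteration 9/10 --
  FD 6: (-6.708,-9.233) -> (-4.854,-3.527) [heading=72, draw]
  RT 36: heading 72 -> 36
  -- iteration 10/10 --
  FD 6: (-4.854,-3.527) -> (0,0) [heading=36, draw]
  RT 36: heading 36 -> 0
]
Final: pos=(0,0), heading=0, 10 segment(s) drawn

Start position: (0, 0)
Final position: (0, 0)
Distance = 0; < 1e-6 -> CLOSED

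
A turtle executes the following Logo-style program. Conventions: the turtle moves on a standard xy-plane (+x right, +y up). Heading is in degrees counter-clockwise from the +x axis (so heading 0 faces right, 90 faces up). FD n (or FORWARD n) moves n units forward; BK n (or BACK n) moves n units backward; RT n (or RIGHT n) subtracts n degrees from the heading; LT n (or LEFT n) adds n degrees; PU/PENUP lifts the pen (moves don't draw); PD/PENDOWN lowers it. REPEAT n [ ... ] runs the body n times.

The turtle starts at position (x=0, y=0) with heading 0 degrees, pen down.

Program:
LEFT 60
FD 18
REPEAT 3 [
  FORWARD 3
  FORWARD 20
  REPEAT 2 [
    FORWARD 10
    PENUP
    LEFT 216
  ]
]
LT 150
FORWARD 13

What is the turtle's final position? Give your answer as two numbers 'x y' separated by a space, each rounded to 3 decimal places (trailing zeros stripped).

Executing turtle program step by step:
Start: pos=(0,0), heading=0, pen down
LT 60: heading 0 -> 60
FD 18: (0,0) -> (9,15.588) [heading=60, draw]
REPEAT 3 [
  -- iteration 1/3 --
  FD 3: (9,15.588) -> (10.5,18.187) [heading=60, draw]
  FD 20: (10.5,18.187) -> (20.5,35.507) [heading=60, draw]
  REPEAT 2 [
    -- iteration 1/2 --
    FD 10: (20.5,35.507) -> (25.5,44.167) [heading=60, draw]
    PU: pen up
    LT 216: heading 60 -> 276
    -- iteration 2/2 --
    FD 10: (25.5,44.167) -> (26.545,34.222) [heading=276, move]
    PU: pen up
    LT 216: heading 276 -> 132
  ]
  -- iteration 2/3 --
  FD 3: (26.545,34.222) -> (24.538,36.452) [heading=132, move]
  FD 20: (24.538,36.452) -> (11.155,51.314) [heading=132, move]
  REPEAT 2 [
    -- iteration 1/2 --
    FD 10: (11.155,51.314) -> (4.464,58.746) [heading=132, move]
    PU: pen up
    LT 216: heading 132 -> 348
    -- iteration 2/2 --
    FD 10: (4.464,58.746) -> (14.245,56.667) [heading=348, move]
    PU: pen up
    LT 216: heading 348 -> 204
  ]
  -- iteration 3/3 --
  FD 3: (14.245,56.667) -> (11.505,55.447) [heading=204, move]
  FD 20: (11.505,55.447) -> (-6.766,47.312) [heading=204, move]
  REPEAT 2 [
    -- iteration 1/2 --
    FD 10: (-6.766,47.312) -> (-15.902,43.244) [heading=204, move]
    PU: pen up
    LT 216: heading 204 -> 60
    -- iteration 2/2 --
    FD 10: (-15.902,43.244) -> (-10.902,51.905) [heading=60, move]
    PU: pen up
    LT 216: heading 60 -> 276
  ]
]
LT 150: heading 276 -> 66
FD 13: (-10.902,51.905) -> (-5.614,63.781) [heading=66, move]
Final: pos=(-5.614,63.781), heading=66, 4 segment(s) drawn

Answer: -5.614 63.781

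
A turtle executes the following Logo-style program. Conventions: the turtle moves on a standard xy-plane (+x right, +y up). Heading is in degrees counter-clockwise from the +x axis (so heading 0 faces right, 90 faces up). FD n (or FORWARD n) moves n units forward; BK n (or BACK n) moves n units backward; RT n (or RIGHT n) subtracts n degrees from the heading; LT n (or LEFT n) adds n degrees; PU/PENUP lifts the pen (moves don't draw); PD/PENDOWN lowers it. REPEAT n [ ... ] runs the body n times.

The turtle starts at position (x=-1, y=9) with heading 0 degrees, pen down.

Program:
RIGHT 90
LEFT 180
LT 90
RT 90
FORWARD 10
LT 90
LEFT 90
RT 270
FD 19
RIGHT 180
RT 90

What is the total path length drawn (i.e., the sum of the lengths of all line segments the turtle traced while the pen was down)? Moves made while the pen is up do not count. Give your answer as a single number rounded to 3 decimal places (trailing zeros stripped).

Executing turtle program step by step:
Start: pos=(-1,9), heading=0, pen down
RT 90: heading 0 -> 270
LT 180: heading 270 -> 90
LT 90: heading 90 -> 180
RT 90: heading 180 -> 90
FD 10: (-1,9) -> (-1,19) [heading=90, draw]
LT 90: heading 90 -> 180
LT 90: heading 180 -> 270
RT 270: heading 270 -> 0
FD 19: (-1,19) -> (18,19) [heading=0, draw]
RT 180: heading 0 -> 180
RT 90: heading 180 -> 90
Final: pos=(18,19), heading=90, 2 segment(s) drawn

Segment lengths:
  seg 1: (-1,9) -> (-1,19), length = 10
  seg 2: (-1,19) -> (18,19), length = 19
Total = 29

Answer: 29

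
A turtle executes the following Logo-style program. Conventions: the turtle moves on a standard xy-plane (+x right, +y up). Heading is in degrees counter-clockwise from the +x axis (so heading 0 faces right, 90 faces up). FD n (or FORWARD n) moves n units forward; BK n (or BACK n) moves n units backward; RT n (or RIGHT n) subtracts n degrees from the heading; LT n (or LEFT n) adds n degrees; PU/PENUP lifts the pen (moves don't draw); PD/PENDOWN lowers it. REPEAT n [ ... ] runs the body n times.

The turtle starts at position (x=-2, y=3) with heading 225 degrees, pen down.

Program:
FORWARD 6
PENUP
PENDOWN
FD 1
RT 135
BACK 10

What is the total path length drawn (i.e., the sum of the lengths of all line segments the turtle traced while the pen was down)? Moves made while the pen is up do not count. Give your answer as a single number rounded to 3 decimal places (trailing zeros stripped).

Answer: 17

Derivation:
Executing turtle program step by step:
Start: pos=(-2,3), heading=225, pen down
FD 6: (-2,3) -> (-6.243,-1.243) [heading=225, draw]
PU: pen up
PD: pen down
FD 1: (-6.243,-1.243) -> (-6.95,-1.95) [heading=225, draw]
RT 135: heading 225 -> 90
BK 10: (-6.95,-1.95) -> (-6.95,-11.95) [heading=90, draw]
Final: pos=(-6.95,-11.95), heading=90, 3 segment(s) drawn

Segment lengths:
  seg 1: (-2,3) -> (-6.243,-1.243), length = 6
  seg 2: (-6.243,-1.243) -> (-6.95,-1.95), length = 1
  seg 3: (-6.95,-1.95) -> (-6.95,-11.95), length = 10
Total = 17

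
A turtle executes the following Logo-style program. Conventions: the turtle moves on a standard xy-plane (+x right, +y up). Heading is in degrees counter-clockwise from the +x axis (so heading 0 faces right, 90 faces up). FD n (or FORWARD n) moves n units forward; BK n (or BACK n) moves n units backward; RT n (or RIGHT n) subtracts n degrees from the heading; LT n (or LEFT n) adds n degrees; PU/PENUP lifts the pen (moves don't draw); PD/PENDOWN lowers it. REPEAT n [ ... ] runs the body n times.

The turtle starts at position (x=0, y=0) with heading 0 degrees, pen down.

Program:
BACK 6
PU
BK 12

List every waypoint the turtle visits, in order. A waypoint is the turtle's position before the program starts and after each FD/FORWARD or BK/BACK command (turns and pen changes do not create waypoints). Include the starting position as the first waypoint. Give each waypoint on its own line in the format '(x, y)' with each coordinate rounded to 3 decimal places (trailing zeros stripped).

Executing turtle program step by step:
Start: pos=(0,0), heading=0, pen down
BK 6: (0,0) -> (-6,0) [heading=0, draw]
PU: pen up
BK 12: (-6,0) -> (-18,0) [heading=0, move]
Final: pos=(-18,0), heading=0, 1 segment(s) drawn
Waypoints (3 total):
(0, 0)
(-6, 0)
(-18, 0)

Answer: (0, 0)
(-6, 0)
(-18, 0)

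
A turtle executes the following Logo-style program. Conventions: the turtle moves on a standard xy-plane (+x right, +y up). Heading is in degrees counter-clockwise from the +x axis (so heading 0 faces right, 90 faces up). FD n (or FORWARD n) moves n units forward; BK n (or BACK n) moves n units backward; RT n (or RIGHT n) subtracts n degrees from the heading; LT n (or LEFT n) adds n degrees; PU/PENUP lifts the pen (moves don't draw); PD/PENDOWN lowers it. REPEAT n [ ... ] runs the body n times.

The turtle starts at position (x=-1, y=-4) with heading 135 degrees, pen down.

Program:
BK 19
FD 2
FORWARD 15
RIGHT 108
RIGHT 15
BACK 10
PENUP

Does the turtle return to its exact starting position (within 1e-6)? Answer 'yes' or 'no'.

Executing turtle program step by step:
Start: pos=(-1,-4), heading=135, pen down
BK 19: (-1,-4) -> (12.435,-17.435) [heading=135, draw]
FD 2: (12.435,-17.435) -> (11.021,-16.021) [heading=135, draw]
FD 15: (11.021,-16.021) -> (0.414,-5.414) [heading=135, draw]
RT 108: heading 135 -> 27
RT 15: heading 27 -> 12
BK 10: (0.414,-5.414) -> (-9.367,-7.493) [heading=12, draw]
PU: pen up
Final: pos=(-9.367,-7.493), heading=12, 4 segment(s) drawn

Start position: (-1, -4)
Final position: (-9.367, -7.493)
Distance = 9.067; >= 1e-6 -> NOT closed

Answer: no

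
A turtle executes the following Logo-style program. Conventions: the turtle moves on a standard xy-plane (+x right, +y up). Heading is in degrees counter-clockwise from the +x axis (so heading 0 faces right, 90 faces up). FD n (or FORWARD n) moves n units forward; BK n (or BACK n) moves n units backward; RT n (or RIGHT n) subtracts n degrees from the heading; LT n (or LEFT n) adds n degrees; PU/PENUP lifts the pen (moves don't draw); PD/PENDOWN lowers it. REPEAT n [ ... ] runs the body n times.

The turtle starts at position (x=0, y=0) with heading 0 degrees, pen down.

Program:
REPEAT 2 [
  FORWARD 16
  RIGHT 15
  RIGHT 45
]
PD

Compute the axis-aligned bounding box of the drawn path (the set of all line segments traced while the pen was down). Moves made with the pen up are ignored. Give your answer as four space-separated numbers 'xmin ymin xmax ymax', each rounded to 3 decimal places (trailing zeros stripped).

Answer: 0 -13.856 24 0

Derivation:
Executing turtle program step by step:
Start: pos=(0,0), heading=0, pen down
REPEAT 2 [
  -- iteration 1/2 --
  FD 16: (0,0) -> (16,0) [heading=0, draw]
  RT 15: heading 0 -> 345
  RT 45: heading 345 -> 300
  -- iteration 2/2 --
  FD 16: (16,0) -> (24,-13.856) [heading=300, draw]
  RT 15: heading 300 -> 285
  RT 45: heading 285 -> 240
]
PD: pen down
Final: pos=(24,-13.856), heading=240, 2 segment(s) drawn

Segment endpoints: x in {0, 16, 24}, y in {-13.856, 0}
xmin=0, ymin=-13.856, xmax=24, ymax=0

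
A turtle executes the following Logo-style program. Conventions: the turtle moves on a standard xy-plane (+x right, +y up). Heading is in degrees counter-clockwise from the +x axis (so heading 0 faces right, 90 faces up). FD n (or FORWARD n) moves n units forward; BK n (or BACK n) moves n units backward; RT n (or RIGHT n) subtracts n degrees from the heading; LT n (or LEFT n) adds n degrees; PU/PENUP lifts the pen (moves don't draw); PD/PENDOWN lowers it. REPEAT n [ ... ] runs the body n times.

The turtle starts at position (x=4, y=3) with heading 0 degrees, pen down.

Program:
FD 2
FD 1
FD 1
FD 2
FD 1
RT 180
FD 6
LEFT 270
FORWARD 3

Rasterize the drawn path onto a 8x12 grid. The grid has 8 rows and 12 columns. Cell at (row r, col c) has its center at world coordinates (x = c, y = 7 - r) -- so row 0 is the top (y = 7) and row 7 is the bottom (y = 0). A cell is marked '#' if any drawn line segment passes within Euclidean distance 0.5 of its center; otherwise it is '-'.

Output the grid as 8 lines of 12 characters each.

Segment 0: (4,3) -> (6,3)
Segment 1: (6,3) -> (7,3)
Segment 2: (7,3) -> (8,3)
Segment 3: (8,3) -> (10,3)
Segment 4: (10,3) -> (11,3)
Segment 5: (11,3) -> (5,3)
Segment 6: (5,3) -> (5,6)

Answer: ------------
-----#------
-----#------
-----#------
----########
------------
------------
------------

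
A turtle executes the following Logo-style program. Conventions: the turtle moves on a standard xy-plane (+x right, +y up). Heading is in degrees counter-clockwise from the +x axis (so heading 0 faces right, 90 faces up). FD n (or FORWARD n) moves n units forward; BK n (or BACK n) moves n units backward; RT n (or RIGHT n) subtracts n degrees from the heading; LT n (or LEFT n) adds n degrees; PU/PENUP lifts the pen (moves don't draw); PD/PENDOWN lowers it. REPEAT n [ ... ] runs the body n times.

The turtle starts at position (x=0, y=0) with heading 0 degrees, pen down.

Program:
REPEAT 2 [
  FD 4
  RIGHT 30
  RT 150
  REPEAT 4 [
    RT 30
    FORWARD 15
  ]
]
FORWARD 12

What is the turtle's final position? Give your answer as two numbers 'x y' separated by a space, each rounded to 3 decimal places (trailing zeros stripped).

Executing turtle program step by step:
Start: pos=(0,0), heading=0, pen down
REPEAT 2 [
  -- iteration 1/2 --
  FD 4: (0,0) -> (4,0) [heading=0, draw]
  RT 30: heading 0 -> 330
  RT 150: heading 330 -> 180
  REPEAT 4 [
    -- iteration 1/4 --
    RT 30: heading 180 -> 150
    FD 15: (4,0) -> (-8.99,7.5) [heading=150, draw]
    -- iteration 2/4 --
    RT 30: heading 150 -> 120
    FD 15: (-8.99,7.5) -> (-16.49,20.49) [heading=120, draw]
    -- iteration 3/4 --
    RT 30: heading 120 -> 90
    FD 15: (-16.49,20.49) -> (-16.49,35.49) [heading=90, draw]
    -- iteration 4/4 --
    RT 30: heading 90 -> 60
    FD 15: (-16.49,35.49) -> (-8.99,48.481) [heading=60, draw]
  ]
  -- iteration 2/2 --
  FD 4: (-8.99,48.481) -> (-6.99,51.945) [heading=60, draw]
  RT 30: heading 60 -> 30
  RT 150: heading 30 -> 240
  REPEAT 4 [
    -- iteration 1/4 --
    RT 30: heading 240 -> 210
    FD 15: (-6.99,51.945) -> (-19.981,44.445) [heading=210, draw]
    -- iteration 2/4 --
    RT 30: heading 210 -> 180
    FD 15: (-19.981,44.445) -> (-34.981,44.445) [heading=180, draw]
    -- iteration 3/4 --
    RT 30: heading 180 -> 150
    FD 15: (-34.981,44.445) -> (-47.971,51.945) [heading=150, draw]
    -- iteration 4/4 --
    RT 30: heading 150 -> 120
    FD 15: (-47.971,51.945) -> (-55.471,64.935) [heading=120, draw]
  ]
]
FD 12: (-55.471,64.935) -> (-61.471,75.328) [heading=120, draw]
Final: pos=(-61.471,75.328), heading=120, 11 segment(s) drawn

Answer: -61.471 75.328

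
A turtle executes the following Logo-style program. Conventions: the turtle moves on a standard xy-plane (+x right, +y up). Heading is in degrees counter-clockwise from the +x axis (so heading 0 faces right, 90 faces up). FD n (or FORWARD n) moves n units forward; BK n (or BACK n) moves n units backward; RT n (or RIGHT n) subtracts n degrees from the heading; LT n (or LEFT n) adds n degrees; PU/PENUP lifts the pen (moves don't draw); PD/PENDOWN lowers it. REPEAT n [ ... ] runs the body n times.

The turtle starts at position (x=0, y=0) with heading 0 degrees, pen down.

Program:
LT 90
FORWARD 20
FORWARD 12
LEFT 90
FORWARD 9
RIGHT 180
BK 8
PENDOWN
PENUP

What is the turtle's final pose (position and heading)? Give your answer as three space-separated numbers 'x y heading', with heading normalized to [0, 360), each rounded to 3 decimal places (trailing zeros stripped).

Executing turtle program step by step:
Start: pos=(0,0), heading=0, pen down
LT 90: heading 0 -> 90
FD 20: (0,0) -> (0,20) [heading=90, draw]
FD 12: (0,20) -> (0,32) [heading=90, draw]
LT 90: heading 90 -> 180
FD 9: (0,32) -> (-9,32) [heading=180, draw]
RT 180: heading 180 -> 0
BK 8: (-9,32) -> (-17,32) [heading=0, draw]
PD: pen down
PU: pen up
Final: pos=(-17,32), heading=0, 4 segment(s) drawn

Answer: -17 32 0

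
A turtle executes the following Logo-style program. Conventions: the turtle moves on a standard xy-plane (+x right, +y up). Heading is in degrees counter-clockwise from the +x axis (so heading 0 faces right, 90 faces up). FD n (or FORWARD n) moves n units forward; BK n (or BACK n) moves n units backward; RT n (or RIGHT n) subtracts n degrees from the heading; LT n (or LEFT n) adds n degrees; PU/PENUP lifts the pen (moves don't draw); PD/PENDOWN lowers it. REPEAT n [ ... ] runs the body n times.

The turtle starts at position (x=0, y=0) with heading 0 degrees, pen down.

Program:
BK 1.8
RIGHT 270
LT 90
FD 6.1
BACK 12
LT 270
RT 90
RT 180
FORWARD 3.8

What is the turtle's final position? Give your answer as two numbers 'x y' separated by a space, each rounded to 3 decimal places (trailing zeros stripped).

Executing turtle program step by step:
Start: pos=(0,0), heading=0, pen down
BK 1.8: (0,0) -> (-1.8,0) [heading=0, draw]
RT 270: heading 0 -> 90
LT 90: heading 90 -> 180
FD 6.1: (-1.8,0) -> (-7.9,0) [heading=180, draw]
BK 12: (-7.9,0) -> (4.1,0) [heading=180, draw]
LT 270: heading 180 -> 90
RT 90: heading 90 -> 0
RT 180: heading 0 -> 180
FD 3.8: (4.1,0) -> (0.3,0) [heading=180, draw]
Final: pos=(0.3,0), heading=180, 4 segment(s) drawn

Answer: 0.3 0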